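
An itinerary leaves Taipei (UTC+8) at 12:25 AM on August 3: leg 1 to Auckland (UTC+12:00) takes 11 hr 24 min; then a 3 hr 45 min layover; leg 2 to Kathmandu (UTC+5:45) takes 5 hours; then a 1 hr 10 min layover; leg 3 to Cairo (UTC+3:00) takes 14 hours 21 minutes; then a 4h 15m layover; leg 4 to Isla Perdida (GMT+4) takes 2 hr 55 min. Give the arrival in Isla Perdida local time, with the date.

Convert departure to UTC: 12:25 AM − 8:00 = 4:25 PM UTC on Aug 2.
Add 11 hours 24 minutes leg 1 → 3:49 AM UTC (Aug 3).
Add 3 hours and 45 minutes layover in Auckland → 7:34 AM UTC.
Add 5 hours leg 2 → 12:34 PM UTC.
Add 1 hour and 10 minutes layover in Kathmandu → 1:44 PM UTC.
Add 14 hours 21 minutes leg 3 → 4:05 AM UTC (Aug 4).
Add 4 hours and 15 minutes layover in Cairo → 8:20 AM UTC.
Add 2 hours and 55 minutes leg 4 → 11:15 AM UTC.
Isla Perdida is UTC+4:00, so local arrival = 11:15 AM + 4:00 = 3:15 PM on Aug 4.

3:15 PM on August 4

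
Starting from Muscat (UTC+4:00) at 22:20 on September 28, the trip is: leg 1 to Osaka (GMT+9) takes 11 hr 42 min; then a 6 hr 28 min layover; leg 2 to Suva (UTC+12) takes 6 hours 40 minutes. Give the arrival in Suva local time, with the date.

07:10 on Sep 30

Convert departure to UTC: 22:20 − 4:00 = 18:20 UTC on Sep 28.
Add 11 hours and 42 minutes leg 1 → 06:02 UTC (Sep 29).
Add 6 hours 28 minutes layover in Osaka → 12:30 UTC.
Add 6 hours 40 minutes leg 2 → 19:10 UTC.
Suva is UTC+12:00, so local arrival = 19:10 + 12:00 = 07:10 on Sep 30.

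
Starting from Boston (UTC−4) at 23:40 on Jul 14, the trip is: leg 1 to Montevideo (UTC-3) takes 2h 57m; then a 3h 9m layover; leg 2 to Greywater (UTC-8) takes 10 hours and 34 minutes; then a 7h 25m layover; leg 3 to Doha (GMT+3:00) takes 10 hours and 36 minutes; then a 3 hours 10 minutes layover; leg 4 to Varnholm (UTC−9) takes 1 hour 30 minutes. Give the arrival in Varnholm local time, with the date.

10:01 on July 16

Convert departure to UTC: 23:40 + 4:00 = 03:40 UTC on Jul 15.
Add 2 hours and 57 minutes leg 1 → 06:37 UTC.
Add 3 hours 9 minutes layover in Montevideo → 09:46 UTC.
Add 10 hours and 34 minutes leg 2 → 20:20 UTC.
Add 7 hours and 25 minutes layover in Greywater → 03:45 UTC (Jul 16).
Add 10 hours and 36 minutes leg 3 → 14:21 UTC.
Add 3 hours and 10 minutes layover in Doha → 17:31 UTC.
Add 1 hour and 30 minutes leg 4 → 19:01 UTC.
Varnholm is UTC−9:00, so local arrival = 19:01 − 9:00 = 10:01 on Jul 16.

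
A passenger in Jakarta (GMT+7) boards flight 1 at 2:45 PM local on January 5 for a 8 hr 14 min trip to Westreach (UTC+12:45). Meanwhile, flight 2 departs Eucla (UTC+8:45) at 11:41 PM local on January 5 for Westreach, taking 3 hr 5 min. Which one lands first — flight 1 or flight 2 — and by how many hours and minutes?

Flight 1 in UTC: 2:45 PM − 7:00 = 7:45 AM on Jan 5.
+8 hours and 14 minutes → arrive 3:59 PM UTC on Jan 5.
Flight 2 in UTC: 11:41 PM − 8:45 = 2:56 PM on Jan 5.
+3 hours and 5 minutes → arrive 6:01 PM UTC on Jan 5.
Flight 1 lands earlier by 2 hours 2 minutes.

the first, by 2 hours 2 minutes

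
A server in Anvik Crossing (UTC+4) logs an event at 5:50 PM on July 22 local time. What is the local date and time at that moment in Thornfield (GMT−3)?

Thornfield is 7:00 behind Anvik Crossing.
Shift by the zone difference: 5:50 PM − 7:00 = 10:50 AM on Jul 22 in Thornfield.

10:50 AM on Jul 22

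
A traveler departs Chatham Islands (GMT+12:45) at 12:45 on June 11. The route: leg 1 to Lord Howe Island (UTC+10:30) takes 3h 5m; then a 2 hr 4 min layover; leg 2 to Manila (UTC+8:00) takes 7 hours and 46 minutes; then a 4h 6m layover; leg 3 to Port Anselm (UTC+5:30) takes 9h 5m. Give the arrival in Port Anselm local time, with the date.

07:36 on Jun 12

Convert departure to UTC: 12:45 − 12:45 = 00:00 UTC on Jun 11.
Add 3 hours 5 minutes leg 1 → 03:05 UTC.
Add 2 hours and 4 minutes layover in Lord Howe Island → 05:09 UTC.
Add 7 hours and 46 minutes leg 2 → 12:55 UTC.
Add 4 hours 6 minutes layover in Manila → 17:01 UTC.
Add 9 hours 5 minutes leg 3 → 02:06 UTC (Jun 12).
Port Anselm is UTC+5:30, so local arrival = 02:06 + 5:30 = 07:36 on Jun 12.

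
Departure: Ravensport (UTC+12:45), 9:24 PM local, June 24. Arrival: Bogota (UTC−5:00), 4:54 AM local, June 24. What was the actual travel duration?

Bogota is 17:45 behind Ravensport.
Clock-face elapsed time (ignoring zones) is −16 hours 30 minutes.
Actual elapsed = −16 hours 30 minutes + 17:45 = 1 hour 15 minutes.

1 hour 15 minutes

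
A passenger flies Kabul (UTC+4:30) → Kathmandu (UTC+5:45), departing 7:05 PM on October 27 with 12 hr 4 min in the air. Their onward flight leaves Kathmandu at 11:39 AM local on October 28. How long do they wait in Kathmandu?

Convert departure to UTC: 7:05 PM − 4:30 = 2:35 PM UTC on Oct 27.
Add 12 hours 4 minutes flight time → 2:39 AM UTC (Oct 28).
Kathmandu is UTC+5:45, so local arrival = 2:39 AM + 5:45 = 8:24 AM on Oct 28.
Layover = 11:39 AM − 8:24 AM = 3 hours 15 minutes.

3 hours 15 minutes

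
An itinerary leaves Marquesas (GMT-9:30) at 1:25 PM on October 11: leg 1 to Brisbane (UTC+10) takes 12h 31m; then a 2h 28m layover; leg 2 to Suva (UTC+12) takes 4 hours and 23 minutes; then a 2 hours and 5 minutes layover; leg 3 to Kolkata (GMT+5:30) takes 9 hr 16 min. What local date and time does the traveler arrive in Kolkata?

Convert departure to UTC: 1:25 PM + 9:30 = 10:55 PM UTC on Oct 11.
Add 12 hours 31 minutes leg 1 → 11:26 AM UTC (Oct 12).
Add 2 hours and 28 minutes layover in Brisbane → 1:54 PM UTC.
Add 4 hours and 23 minutes leg 2 → 6:17 PM UTC.
Add 2 hours 5 minutes layover in Suva → 8:22 PM UTC.
Add 9 hours and 16 minutes leg 3 → 5:38 AM UTC (Oct 13).
Kolkata is UTC+5:30, so local arrival = 5:38 AM + 5:30 = 11:08 AM on Oct 13.

11:08 AM on Oct 13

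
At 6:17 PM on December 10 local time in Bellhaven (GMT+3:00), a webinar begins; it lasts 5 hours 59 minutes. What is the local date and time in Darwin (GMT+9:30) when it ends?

6:46 AM on December 11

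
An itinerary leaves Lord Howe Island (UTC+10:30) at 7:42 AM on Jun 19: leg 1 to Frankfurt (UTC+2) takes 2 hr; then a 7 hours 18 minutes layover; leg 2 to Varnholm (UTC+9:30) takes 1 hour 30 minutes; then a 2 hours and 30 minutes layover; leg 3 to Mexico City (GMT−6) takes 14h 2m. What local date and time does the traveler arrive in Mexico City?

6:32 PM on Jun 19

Convert departure to UTC: 7:42 AM − 10:30 = 9:12 PM UTC on Jun 18.
Add 2 hours leg 1 → 11:12 PM UTC.
Add 7 hours 18 minutes layover in Frankfurt → 6:30 AM UTC (Jun 19).
Add 1 hour 30 minutes leg 2 → 8:00 AM UTC.
Add 2 hours and 30 minutes layover in Varnholm → 10:30 AM UTC.
Add 14 hours 2 minutes leg 3 → 12:32 AM UTC (Jun 20).
Mexico City is UTC−6:00, so local arrival = 12:32 AM − 6:00 = 6:32 PM on Jun 19.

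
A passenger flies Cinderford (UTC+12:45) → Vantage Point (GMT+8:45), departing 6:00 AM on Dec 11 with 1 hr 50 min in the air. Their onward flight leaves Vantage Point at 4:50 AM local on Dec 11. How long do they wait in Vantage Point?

Convert departure to UTC: 6:00 AM − 12:45 = 5:15 PM UTC on Dec 10.
Add 1 hour 50 minutes flight time → 7:05 PM UTC.
Vantage Point is UTC+8:45, so local arrival = 7:05 PM + 8:45 = 3:50 AM on Dec 11.
Layover = 4:50 AM − 3:50 AM = 1 hour.

1 hour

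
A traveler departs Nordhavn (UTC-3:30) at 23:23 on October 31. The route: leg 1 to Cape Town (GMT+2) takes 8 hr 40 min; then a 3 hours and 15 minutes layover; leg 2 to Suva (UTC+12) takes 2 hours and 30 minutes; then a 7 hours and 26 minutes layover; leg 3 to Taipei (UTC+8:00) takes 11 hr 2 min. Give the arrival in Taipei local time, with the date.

Convert departure to UTC: 23:23 + 3:30 = 02:53 UTC on Nov 1.
Add 8 hours 40 minutes leg 1 → 11:33 UTC.
Add 3 hours and 15 minutes layover in Cape Town → 14:48 UTC.
Add 2 hours and 30 minutes leg 2 → 17:18 UTC.
Add 7 hours 26 minutes layover in Suva → 00:44 UTC (Nov 2).
Add 11 hours 2 minutes leg 3 → 11:46 UTC.
Taipei is UTC+8:00, so local arrival = 11:46 + 8:00 = 19:46 on Nov 2.

19:46 on November 2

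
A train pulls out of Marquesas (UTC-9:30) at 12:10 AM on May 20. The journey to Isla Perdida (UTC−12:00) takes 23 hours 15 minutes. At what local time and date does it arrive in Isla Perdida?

8:55 PM on May 20

Convert departure to UTC: 12:10 AM + 9:30 = 9:40 AM UTC on May 20.
Add 23 hours 15 minutes travel time → 8:55 AM UTC (May 21).
Isla Perdida is UTC−12:00, so local arrival = 8:55 AM − 12:00 = 8:55 PM on May 20.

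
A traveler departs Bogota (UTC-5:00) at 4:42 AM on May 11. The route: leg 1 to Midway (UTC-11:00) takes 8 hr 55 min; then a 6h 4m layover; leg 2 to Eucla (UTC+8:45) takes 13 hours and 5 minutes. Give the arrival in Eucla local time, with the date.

10:31 PM on May 12

Convert departure to UTC: 4:42 AM + 5:00 = 9:42 AM UTC on May 11.
Add 8 hours and 55 minutes leg 1 → 6:37 PM UTC.
Add 6 hours and 4 minutes layover in Midway → 12:41 AM UTC (May 12).
Add 13 hours and 5 minutes leg 2 → 1:46 PM UTC.
Eucla is UTC+8:45, so local arrival = 1:46 PM + 8:45 = 10:31 PM on May 12.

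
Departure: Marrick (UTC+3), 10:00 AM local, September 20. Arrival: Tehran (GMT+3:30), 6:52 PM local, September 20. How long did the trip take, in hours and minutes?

8 hours 22 minutes

Tehran is 0:30 ahead of Marrick.
Clock-face elapsed time (ignoring zones) is 8 hours 52 minutes.
Actual elapsed = 8 hours 52 minutes − 0:30 = 8 hours 22 minutes.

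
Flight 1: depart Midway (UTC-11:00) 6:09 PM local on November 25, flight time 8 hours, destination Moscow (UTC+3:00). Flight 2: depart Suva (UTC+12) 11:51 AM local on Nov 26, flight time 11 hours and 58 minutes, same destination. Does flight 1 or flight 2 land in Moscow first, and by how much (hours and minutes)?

Flight 1 in UTC: 6:09 PM + 11:00 = 5:09 AM on Nov 26.
+8 hours → arrive 1:09 PM UTC on Nov 26.
Flight 2 in UTC: 11:51 AM − 12:00 = 11:51 PM on Nov 25.
+11 hours and 58 minutes → arrive 11:49 AM UTC on Nov 26.
Flight 2 lands earlier by 1 hour 20 minutes.

the second, by 1 hour 20 minutes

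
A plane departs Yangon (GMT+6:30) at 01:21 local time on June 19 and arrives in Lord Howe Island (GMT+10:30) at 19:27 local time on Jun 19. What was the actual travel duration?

14 hours 6 minutes

Departure in UTC: 01:21 − 6:30 = 18:51 on Jun 18.
Arrival in UTC: 19:27 − 10:30 = 08:57 on Jun 19.
Elapsed = 08:57 − 18:51 (+1 day) = 14 hours 6 minutes.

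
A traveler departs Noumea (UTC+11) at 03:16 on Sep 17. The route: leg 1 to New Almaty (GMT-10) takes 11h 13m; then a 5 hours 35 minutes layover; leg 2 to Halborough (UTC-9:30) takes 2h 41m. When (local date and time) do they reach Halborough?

02:15 on Sep 17

Convert departure to UTC: 03:16 − 11:00 = 16:16 UTC on Sep 16.
Add 11 hours and 13 minutes leg 1 → 03:29 UTC (Sep 17).
Add 5 hours and 35 minutes layover in New Almaty → 09:04 UTC.
Add 2 hours 41 minutes leg 2 → 11:45 UTC.
Halborough is UTC−9:30, so local arrival = 11:45 − 9:30 = 02:15 on Sep 17.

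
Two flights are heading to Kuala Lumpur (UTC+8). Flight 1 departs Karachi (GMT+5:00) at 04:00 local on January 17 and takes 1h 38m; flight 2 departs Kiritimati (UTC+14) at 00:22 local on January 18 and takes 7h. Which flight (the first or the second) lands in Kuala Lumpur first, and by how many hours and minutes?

Flight 1 in UTC: 04:00 − 5:00 = 23:00 on Jan 16.
+1 hour 38 minutes → arrive 00:38 UTC on Jan 17.
Flight 2 in UTC: 00:22 − 14:00 = 10:22 on Jan 17.
+7 hours → arrive 17:22 UTC on Jan 17.
Flight 1 lands earlier by 16 hours 44 minutes.

the first, by 16 hours 44 minutes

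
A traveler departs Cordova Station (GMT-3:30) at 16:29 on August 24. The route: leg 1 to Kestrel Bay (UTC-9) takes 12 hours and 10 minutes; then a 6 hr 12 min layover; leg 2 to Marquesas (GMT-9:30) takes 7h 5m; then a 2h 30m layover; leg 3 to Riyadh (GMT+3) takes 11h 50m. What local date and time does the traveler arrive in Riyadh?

Convert departure to UTC: 16:29 + 3:30 = 19:59 UTC on Aug 24.
Add 12 hours 10 minutes leg 1 → 08:09 UTC (Aug 25).
Add 6 hours 12 minutes layover in Kestrel Bay → 14:21 UTC.
Add 7 hours 5 minutes leg 2 → 21:26 UTC.
Add 2 hours and 30 minutes layover in Marquesas → 23:56 UTC.
Add 11 hours 50 minutes leg 3 → 11:46 UTC (Aug 26).
Riyadh is UTC+3:00, so local arrival = 11:46 + 3:00 = 14:46 on Aug 26.

14:46 on August 26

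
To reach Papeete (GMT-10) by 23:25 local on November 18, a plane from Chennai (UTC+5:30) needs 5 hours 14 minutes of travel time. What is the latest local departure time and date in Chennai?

Target arrival in UTC: 23:25 + 10:00 = 09:25 on Nov 19.
Subtract 5 hours 14 minutes → departure 04:11 UTC on Nov 19.
Chennai is UTC+5:30: 04:11 + 5:30 = 09:41 on Nov 19.

09:41 on November 19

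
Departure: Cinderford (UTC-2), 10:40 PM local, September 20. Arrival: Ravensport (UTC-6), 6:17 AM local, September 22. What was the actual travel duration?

35 hours 37 minutes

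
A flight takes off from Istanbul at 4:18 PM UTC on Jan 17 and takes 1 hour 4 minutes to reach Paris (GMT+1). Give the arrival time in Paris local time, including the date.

Departure is given in UTC: 4:18 PM on Jan 17.
Add 1 hour and 4 minutes → 5:22 PM UTC.
Paris is UTC+1:00: 5:22 PM + 1:00 = 6:22 PM on Jan 17.

6:22 PM on January 17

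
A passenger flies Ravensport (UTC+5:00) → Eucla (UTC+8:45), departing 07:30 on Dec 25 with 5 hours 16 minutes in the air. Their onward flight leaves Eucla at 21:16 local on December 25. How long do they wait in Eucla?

4 hours 45 minutes

Convert departure to UTC: 07:30 − 5:00 = 02:30 UTC on Dec 25.
Add 5 hours and 16 minutes flight time → 07:46 UTC.
Eucla is UTC+8:45, so local arrival = 07:46 + 8:45 = 16:31 on Dec 25.
Layover = 21:16 − 16:31 = 4 hours 45 minutes.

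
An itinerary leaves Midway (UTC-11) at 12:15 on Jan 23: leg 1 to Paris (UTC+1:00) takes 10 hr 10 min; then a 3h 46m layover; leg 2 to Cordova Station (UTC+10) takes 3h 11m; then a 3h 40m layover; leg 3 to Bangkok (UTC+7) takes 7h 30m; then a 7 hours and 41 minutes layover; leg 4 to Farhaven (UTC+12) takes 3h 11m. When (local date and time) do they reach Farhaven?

Convert departure to UTC: 12:15 + 11:00 = 23:15 UTC on Jan 23.
Add 10 hours 10 minutes leg 1 → 09:25 UTC (Jan 24).
Add 3 hours and 46 minutes layover in Paris → 13:11 UTC.
Add 3 hours and 11 minutes leg 2 → 16:22 UTC.
Add 3 hours and 40 minutes layover in Cordova Station → 20:02 UTC.
Add 7 hours 30 minutes leg 3 → 03:32 UTC (Jan 25).
Add 7 hours 41 minutes layover in Bangkok → 11:13 UTC.
Add 3 hours 11 minutes leg 4 → 14:24 UTC.
Farhaven is UTC+12:00, so local arrival = 14:24 + 12:00 = 02:24 on Jan 26.

02:24 on January 26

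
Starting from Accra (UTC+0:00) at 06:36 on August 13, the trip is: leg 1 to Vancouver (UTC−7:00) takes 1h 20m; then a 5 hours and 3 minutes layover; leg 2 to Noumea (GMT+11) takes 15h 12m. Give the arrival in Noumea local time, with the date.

Accra is at UTC+0, so departure is already 06:36 UTC on Aug 13.
Add 1 hour 20 minutes leg 1 → 07:56 UTC.
Add 5 hours and 3 minutes layover in Vancouver → 12:59 UTC.
Add 15 hours and 12 minutes leg 2 → 04:11 UTC (Aug 14).
Noumea is UTC+11:00, so local arrival = 04:11 + 11:00 = 15:11 on Aug 14.

15:11 on August 14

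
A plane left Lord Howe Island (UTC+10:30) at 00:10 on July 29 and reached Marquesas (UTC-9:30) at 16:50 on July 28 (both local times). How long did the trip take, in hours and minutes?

12 hours 40 minutes

Marquesas is 20:00 behind Lord Howe Island.
Clock-face elapsed time (ignoring zones) is −7 hours 20 minutes.
Actual elapsed = −7 hours 20 minutes + 20:00 = 12 hours 40 minutes.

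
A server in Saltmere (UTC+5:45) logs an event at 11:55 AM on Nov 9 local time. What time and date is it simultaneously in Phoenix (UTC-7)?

11:10 PM on Nov 8

Phoenix is 12:45 behind Saltmere.
Shift by the zone difference: 11:55 AM − 12:45 = 11:10 PM on Nov 8 in Phoenix.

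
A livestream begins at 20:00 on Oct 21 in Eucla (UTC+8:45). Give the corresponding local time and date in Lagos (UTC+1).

12:15 on October 21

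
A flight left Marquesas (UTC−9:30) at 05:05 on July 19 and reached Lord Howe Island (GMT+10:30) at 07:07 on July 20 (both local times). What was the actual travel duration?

Departure in UTC: 05:05 + 9:30 = 14:35 on Jul 19.
Arrival in UTC: 07:07 − 10:30 = 20:37 on Jul 19.
Elapsed = 20:37 − 14:35 = 6 hours 2 minutes.

6 hours 2 minutes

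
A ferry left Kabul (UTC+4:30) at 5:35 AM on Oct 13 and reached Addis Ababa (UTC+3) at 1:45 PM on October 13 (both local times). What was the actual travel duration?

9 hours 40 minutes

Departure in UTC: 5:35 AM − 4:30 = 1:05 AM on Oct 13.
Arrival in UTC: 1:45 PM − 3:00 = 10:45 AM on Oct 13.
Elapsed = 10:45 AM − 1:05 AM = 9 hours 40 minutes.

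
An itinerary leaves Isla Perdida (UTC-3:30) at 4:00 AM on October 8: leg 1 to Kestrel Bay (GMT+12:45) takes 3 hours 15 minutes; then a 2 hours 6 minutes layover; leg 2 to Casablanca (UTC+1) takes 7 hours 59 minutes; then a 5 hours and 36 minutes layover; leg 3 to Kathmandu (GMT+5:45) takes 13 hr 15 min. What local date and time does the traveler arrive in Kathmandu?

Convert departure to UTC: 4:00 AM + 3:30 = 7:30 AM UTC on Oct 8.
Add 3 hours and 15 minutes leg 1 → 10:45 AM UTC.
Add 2 hours 6 minutes layover in Kestrel Bay → 12:51 PM UTC.
Add 7 hours 59 minutes leg 2 → 8:50 PM UTC.
Add 5 hours 36 minutes layover in Casablanca → 2:26 AM UTC (Oct 9).
Add 13 hours and 15 minutes leg 3 → 3:41 PM UTC.
Kathmandu is UTC+5:45, so local arrival = 3:41 PM + 5:45 = 9:26 PM on Oct 9.

9:26 PM on October 9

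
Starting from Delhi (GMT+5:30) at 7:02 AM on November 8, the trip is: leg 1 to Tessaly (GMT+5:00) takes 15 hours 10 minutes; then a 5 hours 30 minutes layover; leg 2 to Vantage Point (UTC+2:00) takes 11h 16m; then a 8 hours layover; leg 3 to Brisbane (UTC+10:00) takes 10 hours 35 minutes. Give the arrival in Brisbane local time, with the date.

2:03 PM on November 10

Convert departure to UTC: 7:02 AM − 5:30 = 1:32 AM UTC on Nov 8.
Add 15 hours and 10 minutes leg 1 → 4:42 PM UTC.
Add 5 hours and 30 minutes layover in Tessaly → 10:12 PM UTC.
Add 11 hours 16 minutes leg 2 → 9:28 AM UTC (Nov 9).
Add 8 hours layover in Vantage Point → 5:28 PM UTC.
Add 10 hours 35 minutes leg 3 → 4:03 AM UTC (Nov 10).
Brisbane is UTC+10:00, so local arrival = 4:03 AM + 10:00 = 2:03 PM on Nov 10.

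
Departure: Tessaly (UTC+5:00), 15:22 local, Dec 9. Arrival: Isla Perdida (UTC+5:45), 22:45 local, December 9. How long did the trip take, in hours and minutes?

6 hours 38 minutes

Departure in UTC: 15:22 − 5:00 = 10:22 on Dec 9.
Arrival in UTC: 22:45 − 5:45 = 17:00 on Dec 9.
Elapsed = 17:00 − 10:22 = 6 hours 38 minutes.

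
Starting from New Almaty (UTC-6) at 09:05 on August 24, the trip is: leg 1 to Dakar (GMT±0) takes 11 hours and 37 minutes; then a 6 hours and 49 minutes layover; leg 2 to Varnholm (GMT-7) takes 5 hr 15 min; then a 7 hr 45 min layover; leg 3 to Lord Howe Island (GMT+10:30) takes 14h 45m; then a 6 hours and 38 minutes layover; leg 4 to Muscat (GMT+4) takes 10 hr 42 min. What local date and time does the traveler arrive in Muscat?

10:36 on Aug 27

Convert departure to UTC: 09:05 + 6:00 = 15:05 UTC on Aug 24.
Add 11 hours 37 minutes leg 1 → 02:42 UTC (Aug 25).
Add 6 hours 49 minutes layover in Dakar → 09:31 UTC.
Add 5 hours and 15 minutes leg 2 → 14:46 UTC.
Add 7 hours 45 minutes layover in Varnholm → 22:31 UTC.
Add 14 hours and 45 minutes leg 3 → 13:16 UTC (Aug 26).
Add 6 hours 38 minutes layover in Lord Howe Island → 19:54 UTC.
Add 10 hours and 42 minutes leg 4 → 06:36 UTC (Aug 27).
Muscat is UTC+4:00, so local arrival = 06:36 + 4:00 = 10:36 on Aug 27.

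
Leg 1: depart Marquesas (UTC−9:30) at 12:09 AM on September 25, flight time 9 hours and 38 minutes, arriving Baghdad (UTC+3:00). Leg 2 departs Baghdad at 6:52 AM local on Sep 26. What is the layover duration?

Convert departure to UTC: 12:09 AM + 9:30 = 9:39 AM UTC on Sep 25.
Add 9 hours 38 minutes flight time → 7:17 PM UTC.
Baghdad is UTC+3:00, so local arrival = 7:17 PM + 3:00 = 10:17 PM on Sep 25.
Layover = 6:52 AM − 10:17 PM (+1 day) = 8 hours 35 minutes.

8 hours 35 minutes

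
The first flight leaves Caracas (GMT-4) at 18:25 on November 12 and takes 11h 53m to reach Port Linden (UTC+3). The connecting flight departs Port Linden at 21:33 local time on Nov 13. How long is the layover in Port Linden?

Convert departure to UTC: 18:25 + 4:00 = 22:25 UTC on Nov 12.
Add 11 hours 53 minutes flight time → 10:18 UTC (Nov 13).
Port Linden is UTC+3:00, so local arrival = 10:18 + 3:00 = 13:18 on Nov 13.
Layover = 21:33 − 13:18 = 8 hours 15 minutes.

8 hours 15 minutes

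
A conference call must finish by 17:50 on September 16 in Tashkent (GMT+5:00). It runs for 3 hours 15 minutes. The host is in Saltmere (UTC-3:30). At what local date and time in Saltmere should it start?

06:05 on Sep 16

Target end time in UTC: 17:50 − 5:00 = 12:50 on Sep 16.
Subtract 3 hours 15 minutes → start 09:35 UTC on Sep 16.
Saltmere is UTC−3:30: 09:35 − 3:30 = 06:05 on Sep 16.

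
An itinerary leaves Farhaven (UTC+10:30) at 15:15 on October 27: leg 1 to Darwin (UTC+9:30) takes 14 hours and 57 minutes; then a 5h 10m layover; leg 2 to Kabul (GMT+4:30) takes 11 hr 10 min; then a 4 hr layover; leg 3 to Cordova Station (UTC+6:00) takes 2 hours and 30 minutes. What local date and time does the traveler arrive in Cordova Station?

00:32 on October 29

Convert departure to UTC: 15:15 − 10:30 = 04:45 UTC on Oct 27.
Add 14 hours 57 minutes leg 1 → 19:42 UTC.
Add 5 hours and 10 minutes layover in Darwin → 00:52 UTC (Oct 28).
Add 11 hours 10 minutes leg 2 → 12:02 UTC.
Add 4 hours layover in Kabul → 16:02 UTC.
Add 2 hours 30 minutes leg 3 → 18:32 UTC.
Cordova Station is UTC+6:00, so local arrival = 18:32 + 6:00 = 00:32 on Oct 29.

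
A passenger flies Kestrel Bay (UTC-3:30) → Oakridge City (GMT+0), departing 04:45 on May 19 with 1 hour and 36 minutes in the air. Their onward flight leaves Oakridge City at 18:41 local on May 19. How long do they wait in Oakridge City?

Convert departure to UTC: 04:45 + 3:30 = 08:15 UTC on May 19.
Add 1 hour and 36 minutes flight time → 09:51 UTC.
Oakridge City is UTC+0, so local arrival is the same: 09:51 on May 19.
Layover = 18:41 − 09:51 = 8 hours 50 minutes.

8 hours 50 minutes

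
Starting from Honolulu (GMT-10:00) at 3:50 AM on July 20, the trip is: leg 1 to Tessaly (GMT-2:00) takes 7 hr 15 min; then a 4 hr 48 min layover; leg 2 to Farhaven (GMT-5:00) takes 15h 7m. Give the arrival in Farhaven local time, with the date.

12:00 PM on July 21

Convert departure to UTC: 3:50 AM + 10:00 = 1:50 PM UTC on Jul 20.
Add 7 hours and 15 minutes leg 1 → 9:05 PM UTC.
Add 4 hours and 48 minutes layover in Tessaly → 1:53 AM UTC (Jul 21).
Add 15 hours 7 minutes leg 2 → 5:00 PM UTC.
Farhaven is UTC−5:00, so local arrival = 5:00 PM − 5:00 = 12:00 PM on Jul 21.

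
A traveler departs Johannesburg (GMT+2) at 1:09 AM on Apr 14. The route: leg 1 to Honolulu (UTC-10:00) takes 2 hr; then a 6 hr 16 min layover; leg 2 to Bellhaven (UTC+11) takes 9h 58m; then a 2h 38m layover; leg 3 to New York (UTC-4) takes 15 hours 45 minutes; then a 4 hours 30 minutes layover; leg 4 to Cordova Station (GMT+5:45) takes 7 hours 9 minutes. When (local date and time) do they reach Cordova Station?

Convert departure to UTC: 1:09 AM − 2:00 = 11:09 PM UTC on Apr 13.
Add 2 hours leg 1 → 1:09 AM UTC (Apr 14).
Add 6 hours and 16 minutes layover in Honolulu → 7:25 AM UTC.
Add 9 hours and 58 minutes leg 2 → 5:23 PM UTC.
Add 2 hours and 38 minutes layover in Bellhaven → 8:01 PM UTC.
Add 15 hours 45 minutes leg 3 → 11:46 AM UTC (Apr 15).
Add 4 hours 30 minutes layover in New York → 4:16 PM UTC.
Add 7 hours and 9 minutes leg 4 → 11:25 PM UTC.
Cordova Station is UTC+5:45, so local arrival = 11:25 PM + 5:45 = 5:10 AM on Apr 16.

5:10 AM on April 16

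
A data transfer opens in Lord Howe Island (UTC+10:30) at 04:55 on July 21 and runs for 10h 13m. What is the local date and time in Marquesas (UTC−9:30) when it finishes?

19:08 on July 20

Marquesas is 20:00 behind Lord Howe Island.
After 10 hours and 13 minutes it is 15:08 in Lord Howe Island.
Shift by the zone difference: 15:08 − 20:00 = 19:08 on Jul 20 in Marquesas.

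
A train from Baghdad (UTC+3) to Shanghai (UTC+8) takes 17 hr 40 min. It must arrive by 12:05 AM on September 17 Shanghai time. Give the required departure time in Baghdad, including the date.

Target arrival in UTC: 12:05 AM − 8:00 = 4:05 PM on Sep 16.
Subtract 17 hours and 40 minutes → departure 10:25 PM UTC on Sep 15.
Baghdad is UTC+3:00: 10:25 PM + 3:00 = 1:25 AM on Sep 16.

1:25 AM on September 16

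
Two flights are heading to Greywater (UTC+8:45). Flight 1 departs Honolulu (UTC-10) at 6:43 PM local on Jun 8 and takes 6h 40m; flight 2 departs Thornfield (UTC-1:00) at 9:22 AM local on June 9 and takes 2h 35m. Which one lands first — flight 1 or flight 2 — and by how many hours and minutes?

Flight 1 in UTC: 6:43 PM + 10:00 = 4:43 AM on Jun 9.
+6 hours and 40 minutes → arrive 11:23 AM UTC on Jun 9.
Flight 2 in UTC: 9:22 AM + 1:00 = 10:22 AM on Jun 9.
+2 hours and 35 minutes → arrive 12:57 PM UTC on Jun 9.
Flight 1 lands earlier by 1 hour 34 minutes.

the first, by 1 hour 34 minutes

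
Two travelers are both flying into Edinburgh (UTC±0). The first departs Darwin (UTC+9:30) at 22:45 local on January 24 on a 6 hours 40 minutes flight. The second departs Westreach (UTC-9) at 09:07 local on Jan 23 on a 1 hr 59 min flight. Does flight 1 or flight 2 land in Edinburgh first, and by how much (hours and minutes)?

the second, by 23 hours 49 minutes

Flight 1 in UTC: 22:45 − 9:30 = 13:15 on Jan 24.
+6 hours and 40 minutes → arrive 19:55 UTC on Jan 24.
Flight 2 in UTC: 09:07 + 9:00 = 18:07 on Jan 23.
+1 hour and 59 minutes → arrive 20:06 UTC on Jan 23.
Flight 2 lands earlier by 23 hours 49 minutes.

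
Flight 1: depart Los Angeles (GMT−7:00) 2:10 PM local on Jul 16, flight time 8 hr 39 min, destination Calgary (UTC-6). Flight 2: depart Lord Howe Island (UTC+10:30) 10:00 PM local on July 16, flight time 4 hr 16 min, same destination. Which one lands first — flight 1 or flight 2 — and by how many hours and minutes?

Flight 1 in UTC: 2:10 PM + 7:00 = 9:10 PM on Jul 16.
+8 hours and 39 minutes → arrive 5:49 AM UTC on Jul 17.
Flight 2 in UTC: 10:00 PM − 10:30 = 11:30 AM on Jul 16.
+4 hours and 16 minutes → arrive 3:46 PM UTC on Jul 16.
Flight 2 lands earlier by 14 hours 3 minutes.

the second, by 14 hours 3 minutes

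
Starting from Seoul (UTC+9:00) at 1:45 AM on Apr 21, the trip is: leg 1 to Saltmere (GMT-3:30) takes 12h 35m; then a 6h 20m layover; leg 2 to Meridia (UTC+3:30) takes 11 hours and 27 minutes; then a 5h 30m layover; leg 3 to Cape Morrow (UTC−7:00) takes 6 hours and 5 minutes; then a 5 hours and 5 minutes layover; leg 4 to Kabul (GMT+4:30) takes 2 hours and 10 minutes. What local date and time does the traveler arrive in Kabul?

Convert departure to UTC: 1:45 AM − 9:00 = 4:45 PM UTC on Apr 20.
Add 12 hours and 35 minutes leg 1 → 5:20 AM UTC (Apr 21).
Add 6 hours and 20 minutes layover in Saltmere → 11:40 AM UTC.
Add 11 hours and 27 minutes leg 2 → 11:07 PM UTC.
Add 5 hours 30 minutes layover in Meridia → 4:37 AM UTC (Apr 22).
Add 6 hours 5 minutes leg 3 → 10:42 AM UTC.
Add 5 hours and 5 minutes layover in Cape Morrow → 3:47 PM UTC.
Add 2 hours and 10 minutes leg 4 → 5:57 PM UTC.
Kabul is UTC+4:30, so local arrival = 5:57 PM + 4:30 = 10:27 PM on Apr 22.

10:27 PM on April 22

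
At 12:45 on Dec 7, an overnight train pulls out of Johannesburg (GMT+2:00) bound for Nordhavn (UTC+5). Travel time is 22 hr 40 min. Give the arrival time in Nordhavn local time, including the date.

14:25 on December 8

Nordhavn is 3:00 ahead of Johannesburg.
After 22 hours 40 minutes it is 11:25 (Dec 8) in Johannesburg.
Shift by the zone difference: 11:25 + 3:00 = 14:25 on Dec 8 in Nordhavn.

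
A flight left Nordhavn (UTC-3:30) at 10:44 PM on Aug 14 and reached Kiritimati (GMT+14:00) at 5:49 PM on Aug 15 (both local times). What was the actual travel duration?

1 hour 35 minutes

Departure in UTC: 10:44 PM + 3:30 = 2:14 AM on Aug 15.
Arrival in UTC: 5:49 PM − 14:00 = 3:49 AM on Aug 15.
Elapsed = 3:49 AM − 2:14 AM = 1 hour 35 minutes.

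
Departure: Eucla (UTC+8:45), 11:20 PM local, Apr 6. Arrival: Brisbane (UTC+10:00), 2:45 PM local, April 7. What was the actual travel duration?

14 hours 10 minutes

Departure in UTC: 11:20 PM − 8:45 = 2:35 PM on Apr 6.
Arrival in UTC: 2:45 PM − 10:00 = 4:45 AM on Apr 7.
Elapsed = 4:45 AM − 2:35 PM (+1 day) = 14 hours 10 minutes.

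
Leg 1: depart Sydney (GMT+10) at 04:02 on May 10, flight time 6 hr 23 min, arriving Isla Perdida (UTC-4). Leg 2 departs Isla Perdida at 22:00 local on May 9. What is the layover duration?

Convert departure to UTC: 04:02 − 10:00 = 18:02 UTC on May 9.
Add 6 hours and 23 minutes flight time → 00:25 UTC (May 10).
Isla Perdida is UTC−4:00, so local arrival = 00:25 − 4:00 = 20:25 on May 9.
Layover = 22:00 − 20:25 = 1 hour 35 minutes.

1 hour 35 minutes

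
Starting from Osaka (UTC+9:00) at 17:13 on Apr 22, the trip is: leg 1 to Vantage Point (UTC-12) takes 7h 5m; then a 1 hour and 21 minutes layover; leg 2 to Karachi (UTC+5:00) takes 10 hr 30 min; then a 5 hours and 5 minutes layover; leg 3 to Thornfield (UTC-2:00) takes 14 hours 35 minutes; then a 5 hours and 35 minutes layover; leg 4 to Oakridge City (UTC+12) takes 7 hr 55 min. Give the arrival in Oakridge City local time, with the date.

00:19 on April 25

Convert departure to UTC: 17:13 − 9:00 = 08:13 UTC on Apr 22.
Add 7 hours and 5 minutes leg 1 → 15:18 UTC.
Add 1 hour and 21 minutes layover in Vantage Point → 16:39 UTC.
Add 10 hours and 30 minutes leg 2 → 03:09 UTC (Apr 23).
Add 5 hours 5 minutes layover in Karachi → 08:14 UTC.
Add 14 hours 35 minutes leg 3 → 22:49 UTC.
Add 5 hours and 35 minutes layover in Thornfield → 04:24 UTC (Apr 24).
Add 7 hours 55 minutes leg 4 → 12:19 UTC.
Oakridge City is UTC+12:00, so local arrival = 12:19 + 12:00 = 00:19 on Apr 25.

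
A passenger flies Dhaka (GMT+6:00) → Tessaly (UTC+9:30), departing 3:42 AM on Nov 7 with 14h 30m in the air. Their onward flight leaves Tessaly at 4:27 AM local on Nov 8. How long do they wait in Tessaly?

6 hours 45 minutes

Convert departure to UTC: 3:42 AM − 6:00 = 9:42 PM UTC on Nov 6.
Add 14 hours 30 minutes flight time → 12:12 PM UTC (Nov 7).
Tessaly is UTC+9:30, so local arrival = 12:12 PM + 9:30 = 9:42 PM on Nov 7.
Layover = 4:27 AM − 9:42 PM (+1 day) = 6 hours 45 minutes.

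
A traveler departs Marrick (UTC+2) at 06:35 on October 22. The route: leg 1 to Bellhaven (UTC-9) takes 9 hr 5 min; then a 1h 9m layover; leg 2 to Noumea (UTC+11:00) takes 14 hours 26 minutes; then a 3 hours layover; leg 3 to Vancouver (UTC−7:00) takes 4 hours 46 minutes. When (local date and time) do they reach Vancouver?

Convert departure to UTC: 06:35 − 2:00 = 04:35 UTC on Oct 22.
Add 9 hours and 5 minutes leg 1 → 13:40 UTC.
Add 1 hour 9 minutes layover in Bellhaven → 14:49 UTC.
Add 14 hours 26 minutes leg 2 → 05:15 UTC (Oct 23).
Add 3 hours layover in Noumea → 08:15 UTC.
Add 4 hours 46 minutes leg 3 → 13:01 UTC.
Vancouver is UTC−7:00, so local arrival = 13:01 − 7:00 = 06:01 on Oct 23.

06:01 on October 23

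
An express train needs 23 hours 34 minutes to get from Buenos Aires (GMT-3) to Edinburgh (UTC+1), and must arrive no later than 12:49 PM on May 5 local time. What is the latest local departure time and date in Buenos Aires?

9:15 AM on May 4

Target arrival in UTC: 12:49 PM − 1:00 = 11:49 AM on May 5.
Subtract 23 hours and 34 minutes → departure 12:15 PM UTC on May 4.
Buenos Aires is UTC−3:00: 12:15 PM − 3:00 = 9:15 AM on May 4.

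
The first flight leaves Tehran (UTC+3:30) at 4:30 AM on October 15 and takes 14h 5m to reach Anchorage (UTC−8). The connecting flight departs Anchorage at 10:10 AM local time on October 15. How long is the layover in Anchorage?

3 hours 5 minutes

Convert departure to UTC: 4:30 AM − 3:30 = 1:00 AM UTC on Oct 15.
Add 14 hours 5 minutes flight time → 3:05 PM UTC.
Anchorage is UTC−8:00, so local arrival = 3:05 PM − 8:00 = 7:05 AM on Oct 15.
Layover = 10:10 AM − 7:05 AM = 3 hours 5 minutes.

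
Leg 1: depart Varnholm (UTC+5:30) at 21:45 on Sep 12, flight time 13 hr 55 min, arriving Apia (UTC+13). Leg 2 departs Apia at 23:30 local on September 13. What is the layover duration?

4 hours 20 minutes

Convert departure to UTC: 21:45 − 5:30 = 16:15 UTC on Sep 12.
Add 13 hours 55 minutes flight time → 06:10 UTC (Sep 13).
Apia is UTC+13:00, so local arrival = 06:10 + 13:00 = 19:10 on Sep 13.
Layover = 23:30 − 19:10 = 4 hours 20 minutes.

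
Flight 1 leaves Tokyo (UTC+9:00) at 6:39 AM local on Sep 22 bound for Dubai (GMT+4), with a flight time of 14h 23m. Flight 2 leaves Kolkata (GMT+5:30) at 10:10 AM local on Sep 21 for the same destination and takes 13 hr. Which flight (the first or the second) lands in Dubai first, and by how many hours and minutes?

the second, by 18 hours 22 minutes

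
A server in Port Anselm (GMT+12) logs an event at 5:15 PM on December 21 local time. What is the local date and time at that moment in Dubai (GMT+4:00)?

In UTC: 5:15 PM − 12:00 = 5:15 AM on Dec 21.
Dubai is UTC+4:00: 5:15 AM + 4:00 = 9:15 AM on Dec 21.

9:15 AM on December 21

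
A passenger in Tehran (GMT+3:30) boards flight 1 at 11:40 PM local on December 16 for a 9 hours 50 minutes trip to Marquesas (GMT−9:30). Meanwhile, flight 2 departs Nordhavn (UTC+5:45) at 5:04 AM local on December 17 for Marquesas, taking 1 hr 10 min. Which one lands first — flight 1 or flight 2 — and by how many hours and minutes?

Flight 1 in UTC: 11:40 PM − 3:30 = 8:10 PM on Dec 16.
+9 hours 50 minutes → arrive 6:00 AM UTC on Dec 17.
Flight 2 in UTC: 5:04 AM − 5:45 = 11:19 PM on Dec 16.
+1 hour 10 minutes → arrive 12:29 AM UTC on Dec 17.
Flight 2 lands earlier by 5 hours 31 minutes.

the second, by 5 hours 31 minutes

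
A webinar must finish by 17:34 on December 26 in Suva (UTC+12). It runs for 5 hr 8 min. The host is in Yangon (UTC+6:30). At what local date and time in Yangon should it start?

Target end time in UTC: 17:34 − 12:00 = 05:34 on Dec 26.
Subtract 5 hours and 8 minutes → start 00:26 UTC on Dec 26.
Yangon is UTC+6:30: 00:26 + 6:30 = 06:56 on Dec 26.

06:56 on December 26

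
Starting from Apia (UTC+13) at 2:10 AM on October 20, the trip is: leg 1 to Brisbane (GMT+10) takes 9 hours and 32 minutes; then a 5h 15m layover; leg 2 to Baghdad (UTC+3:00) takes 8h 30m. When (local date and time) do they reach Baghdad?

3:27 PM on Oct 20

Convert departure to UTC: 2:10 AM − 13:00 = 1:10 PM UTC on Oct 19.
Add 9 hours and 32 minutes leg 1 → 10:42 PM UTC.
Add 5 hours 15 minutes layover in Brisbane → 3:57 AM UTC (Oct 20).
Add 8 hours and 30 minutes leg 2 → 12:27 PM UTC.
Baghdad is UTC+3:00, so local arrival = 12:27 PM + 3:00 = 3:27 PM on Oct 20.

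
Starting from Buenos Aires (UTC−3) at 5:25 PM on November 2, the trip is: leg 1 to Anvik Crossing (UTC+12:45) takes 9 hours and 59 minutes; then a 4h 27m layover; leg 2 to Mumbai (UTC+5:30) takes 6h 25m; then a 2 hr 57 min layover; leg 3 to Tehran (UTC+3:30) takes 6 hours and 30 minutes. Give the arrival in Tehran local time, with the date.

6:13 AM on Nov 4

Convert departure to UTC: 5:25 PM + 3:00 = 8:25 PM UTC on Nov 2.
Add 9 hours 59 minutes leg 1 → 6:24 AM UTC (Nov 3).
Add 4 hours 27 minutes layover in Anvik Crossing → 10:51 AM UTC.
Add 6 hours 25 minutes leg 2 → 5:16 PM UTC.
Add 2 hours 57 minutes layover in Mumbai → 8:13 PM UTC.
Add 6 hours and 30 minutes leg 3 → 2:43 AM UTC (Nov 4).
Tehran is UTC+3:30, so local arrival = 2:43 AM + 3:30 = 6:13 AM on Nov 4.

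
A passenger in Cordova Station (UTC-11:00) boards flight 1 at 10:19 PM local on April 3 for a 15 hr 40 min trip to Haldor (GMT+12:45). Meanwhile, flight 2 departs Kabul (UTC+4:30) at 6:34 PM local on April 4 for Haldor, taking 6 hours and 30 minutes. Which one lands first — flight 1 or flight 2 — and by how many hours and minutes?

Flight 1 in UTC: 10:19 PM + 11:00 = 9:19 AM on Apr 4.
+15 hours and 40 minutes → arrive 12:59 AM UTC on Apr 5.
Flight 2 in UTC: 6:34 PM − 4:30 = 2:04 PM on Apr 4.
+6 hours and 30 minutes → arrive 8:34 PM UTC on Apr 4.
Flight 2 lands earlier by 4 hours 25 minutes.

the second, by 4 hours 25 minutes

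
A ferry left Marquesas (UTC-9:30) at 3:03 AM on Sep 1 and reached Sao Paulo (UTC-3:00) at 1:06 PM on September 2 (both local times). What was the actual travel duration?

27 hours 33 minutes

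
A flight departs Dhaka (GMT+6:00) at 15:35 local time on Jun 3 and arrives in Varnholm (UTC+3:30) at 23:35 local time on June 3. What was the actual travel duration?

10 hours 30 minutes

Departure in UTC: 15:35 − 6:00 = 09:35 on Jun 3.
Arrival in UTC: 23:35 − 3:30 = 20:05 on Jun 3.
Elapsed = 20:05 − 09:35 = 10 hours 30 minutes.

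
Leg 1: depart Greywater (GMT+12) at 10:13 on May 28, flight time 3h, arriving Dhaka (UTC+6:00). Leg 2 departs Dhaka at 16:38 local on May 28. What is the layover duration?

Convert departure to UTC: 10:13 − 12:00 = 22:13 UTC on May 27.
Add 3 hours flight time → 01:13 UTC (May 28).
Dhaka is UTC+6:00, so local arrival = 01:13 + 6:00 = 07:13 on May 28.
Layover = 16:38 − 07:13 = 9 hours 25 minutes.

9 hours 25 minutes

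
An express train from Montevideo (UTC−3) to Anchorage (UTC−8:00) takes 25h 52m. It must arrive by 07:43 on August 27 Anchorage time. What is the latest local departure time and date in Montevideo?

10:51 on August 26

Target arrival in UTC: 07:43 + 8:00 = 15:43 on Aug 27.
Subtract 25 hours 52 minutes → departure 13:51 UTC on Aug 26.
Montevideo is UTC−3:00: 13:51 − 3:00 = 10:51 on Aug 26.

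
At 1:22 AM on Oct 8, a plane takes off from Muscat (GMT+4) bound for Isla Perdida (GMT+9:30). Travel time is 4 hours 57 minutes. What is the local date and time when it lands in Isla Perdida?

Convert departure to UTC: 1:22 AM − 4:00 = 9:22 PM UTC on Oct 7.
Add 4 hours and 57 minutes travel time → 2:19 AM UTC (Oct 8).
Isla Perdida is UTC+9:30, so local arrival = 2:19 AM + 9:30 = 11:49 AM on Oct 8.

11:49 AM on October 8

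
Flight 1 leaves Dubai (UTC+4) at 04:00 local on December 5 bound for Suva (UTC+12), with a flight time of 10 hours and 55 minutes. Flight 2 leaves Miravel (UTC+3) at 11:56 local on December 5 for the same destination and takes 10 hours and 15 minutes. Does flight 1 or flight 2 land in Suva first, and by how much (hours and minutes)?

the first, by 8 hours 16 minutes

Flight 1 in UTC: 04:00 − 4:00 = 00:00 on Dec 5.
+10 hours and 55 minutes → arrive 10:55 UTC on Dec 5.
Flight 2 in UTC: 11:56 − 3:00 = 08:56 on Dec 5.
+10 hours 15 minutes → arrive 19:11 UTC on Dec 5.
Flight 1 lands earlier by 8 hours 16 minutes.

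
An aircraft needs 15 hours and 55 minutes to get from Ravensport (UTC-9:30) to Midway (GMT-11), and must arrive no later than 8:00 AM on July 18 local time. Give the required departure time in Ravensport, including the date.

5:35 PM on July 17

Target arrival in UTC: 8:00 AM + 11:00 = 7:00 PM on Jul 18.
Subtract 15 hours and 55 minutes → departure 3:05 AM UTC on Jul 18.
Ravensport is UTC−9:30: 3:05 AM − 9:30 = 5:35 PM on Jul 17.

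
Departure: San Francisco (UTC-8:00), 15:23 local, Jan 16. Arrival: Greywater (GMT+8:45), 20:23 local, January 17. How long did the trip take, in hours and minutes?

Departure in UTC: 15:23 + 8:00 = 23:23 on Jan 16.
Arrival in UTC: 20:23 − 8:45 = 11:38 on Jan 17.
Elapsed = 11:38 − 23:23 (+1 day) = 12 hours 15 minutes.

12 hours 15 minutes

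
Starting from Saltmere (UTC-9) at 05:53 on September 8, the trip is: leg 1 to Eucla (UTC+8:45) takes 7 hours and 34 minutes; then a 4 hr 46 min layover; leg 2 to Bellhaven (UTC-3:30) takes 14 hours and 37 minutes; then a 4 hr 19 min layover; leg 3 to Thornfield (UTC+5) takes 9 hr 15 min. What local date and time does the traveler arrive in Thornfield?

Convert departure to UTC: 05:53 + 9:00 = 14:53 UTC on Sep 8.
Add 7 hours and 34 minutes leg 1 → 22:27 UTC.
Add 4 hours 46 minutes layover in Eucla → 03:13 UTC (Sep 9).
Add 14 hours 37 minutes leg 2 → 17:50 UTC.
Add 4 hours 19 minutes layover in Bellhaven → 22:09 UTC.
Add 9 hours 15 minutes leg 3 → 07:24 UTC (Sep 10).
Thornfield is UTC+5:00, so local arrival = 07:24 + 5:00 = 12:24 on Sep 10.

12:24 on Sep 10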